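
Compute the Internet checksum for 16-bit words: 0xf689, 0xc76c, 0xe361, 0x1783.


Sum all words (with carry folding):
+ 0xf689 = 0xf689
+ 0xc76c = 0xbdf6
+ 0xe361 = 0xa158
+ 0x1783 = 0xb8db
One's complement: ~0xb8db
Checksum = 0x4724


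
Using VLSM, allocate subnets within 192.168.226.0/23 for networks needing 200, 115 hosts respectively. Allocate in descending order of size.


200 hosts -> /24 (254 usable): 192.168.226.0/24
115 hosts -> /25 (126 usable): 192.168.227.0/25
Allocation: 192.168.226.0/24 (200 hosts, 254 usable); 192.168.227.0/25 (115 hosts, 126 usable)


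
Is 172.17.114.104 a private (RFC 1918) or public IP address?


RFC 1918 private ranges:
  10.0.0.0/8 (10.0.0.0 - 10.255.255.255)
  172.16.0.0/12 (172.16.0.0 - 172.31.255.255)
  192.168.0.0/16 (192.168.0.0 - 192.168.255.255)
Private (in 172.16.0.0/12)


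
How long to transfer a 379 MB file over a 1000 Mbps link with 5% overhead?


Effective throughput = 1000 * (1 - 5/100) = 950 Mbps
File size in Mb = 379 * 8 = 3032 Mb
Time = 3032 / 950
Time = 3.1916 seconds


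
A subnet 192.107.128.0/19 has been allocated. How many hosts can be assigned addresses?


Host bits = 32 - 19 = 13
Total addresses = 2^13 = 8192
Usable = total - 2 (network and broadcast)
Usable hosts: 8190


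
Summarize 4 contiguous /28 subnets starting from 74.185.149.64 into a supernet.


Original prefix: /28
Number of subnets: 4 = 2^2
New prefix = 28 - 2 = 26
Supernet: 74.185.149.64/26


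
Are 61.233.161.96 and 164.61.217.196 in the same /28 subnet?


Mask: 255.255.255.240
61.233.161.96 AND mask = 61.233.161.96
164.61.217.196 AND mask = 164.61.217.192
No, different subnets (61.233.161.96 vs 164.61.217.192)


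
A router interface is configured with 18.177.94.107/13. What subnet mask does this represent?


/13 means 13 network bits, 19 host bits
Binary: 11111111111110000000000000000000
Mask: 255.248.0.0


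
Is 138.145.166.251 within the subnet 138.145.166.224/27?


Subnet network: 138.145.166.224
Test IP AND mask: 138.145.166.224
Yes, 138.145.166.251 is in 138.145.166.224/27


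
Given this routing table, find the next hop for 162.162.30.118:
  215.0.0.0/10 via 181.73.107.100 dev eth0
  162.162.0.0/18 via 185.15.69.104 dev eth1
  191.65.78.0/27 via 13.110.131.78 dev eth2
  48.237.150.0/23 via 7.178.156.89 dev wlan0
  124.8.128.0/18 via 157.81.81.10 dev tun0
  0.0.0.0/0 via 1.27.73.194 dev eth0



Longest prefix match for 162.162.30.118:
  /10 215.0.0.0: no
  /18 162.162.0.0: MATCH
  /27 191.65.78.0: no
  /23 48.237.150.0: no
  /18 124.8.128.0: no
  /0 0.0.0.0: MATCH
Selected: next-hop 185.15.69.104 via eth1 (matched /18)


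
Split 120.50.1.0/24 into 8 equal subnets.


New prefix = 24 + 3 = 27
Each subnet has 32 addresses
  120.50.1.0/27
  120.50.1.32/27
  120.50.1.64/27
  120.50.1.96/27
  120.50.1.128/27
  120.50.1.160/27
  120.50.1.192/27
  120.50.1.224/27
Subnets: 120.50.1.0/27, 120.50.1.32/27, 120.50.1.64/27, 120.50.1.96/27, 120.50.1.128/27, 120.50.1.160/27, 120.50.1.192/27, 120.50.1.224/27


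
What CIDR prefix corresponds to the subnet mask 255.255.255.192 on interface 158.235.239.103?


Binary: 11111111.11111111.11111111.11000000
Count leading 1s
Prefix: /26


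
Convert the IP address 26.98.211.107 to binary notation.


26 = 00011010
98 = 01100010
211 = 11010011
107 = 01101011
Binary: 00011010.01100010.11010011.01101011


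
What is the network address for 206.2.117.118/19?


IP:   11001110.00000010.01110101.01110110
Mask: 11111111.11111111.11100000.00000000
AND operation:
Net:  11001110.00000010.01100000.00000000
Network: 206.2.96.0/19


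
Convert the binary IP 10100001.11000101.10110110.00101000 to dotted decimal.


10100001 = 161
11000101 = 197
10110110 = 182
00101000 = 40
IP: 161.197.182.40


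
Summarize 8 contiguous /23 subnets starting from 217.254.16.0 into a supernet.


Original prefix: /23
Number of subnets: 8 = 2^3
New prefix = 23 - 3 = 20
Supernet: 217.254.16.0/20


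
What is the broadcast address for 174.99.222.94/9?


Network: 174.0.0.0/9
Host bits = 23
Set all host bits to 1:
Broadcast: 174.127.255.255


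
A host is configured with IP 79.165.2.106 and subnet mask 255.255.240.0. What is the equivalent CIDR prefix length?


Binary: 11111111.11111111.11110000.00000000
Count leading 1s
Prefix: /20


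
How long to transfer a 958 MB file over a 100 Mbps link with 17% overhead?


Effective throughput = 100 * (1 - 17/100) = 83 Mbps
File size in Mb = 958 * 8 = 7664 Mb
Time = 7664 / 83
Time = 92.3373 seconds


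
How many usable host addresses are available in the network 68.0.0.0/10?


Host bits = 32 - 10 = 22
Total addresses = 2^22 = 4194304
Usable = total - 2 (network and broadcast)
Usable hosts: 4194302


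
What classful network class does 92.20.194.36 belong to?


First octet: 92
Binary: 01011100
0xxxxxxx -> Class A (1-126)
Class A, default mask 255.0.0.0 (/8)


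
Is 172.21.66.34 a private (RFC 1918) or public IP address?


RFC 1918 private ranges:
  10.0.0.0/8 (10.0.0.0 - 10.255.255.255)
  172.16.0.0/12 (172.16.0.0 - 172.31.255.255)
  192.168.0.0/16 (192.168.0.0 - 192.168.255.255)
Private (in 172.16.0.0/12)


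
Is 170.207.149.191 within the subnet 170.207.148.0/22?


Subnet network: 170.207.148.0
Test IP AND mask: 170.207.148.0
Yes, 170.207.149.191 is in 170.207.148.0/22


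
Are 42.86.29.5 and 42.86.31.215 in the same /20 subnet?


Mask: 255.255.240.0
42.86.29.5 AND mask = 42.86.16.0
42.86.31.215 AND mask = 42.86.16.0
Yes, same subnet (42.86.16.0)


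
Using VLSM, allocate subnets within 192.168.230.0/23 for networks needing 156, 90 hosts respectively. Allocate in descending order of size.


156 hosts -> /24 (254 usable): 192.168.230.0/24
90 hosts -> /25 (126 usable): 192.168.231.0/25
Allocation: 192.168.230.0/24 (156 hosts, 254 usable); 192.168.231.0/25 (90 hosts, 126 usable)


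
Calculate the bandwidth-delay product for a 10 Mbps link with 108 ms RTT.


BDP = bandwidth * RTT
= 10 Mbps * 108 ms
= 10 * 1e6 * 108 / 1000 bits
= 1080000 bits
= 135000 bytes
= 131.8359 KB
BDP = 1080000 bits (135000 bytes)


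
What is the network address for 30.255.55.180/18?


IP:   00011110.11111111.00110111.10110100
Mask: 11111111.11111111.11000000.00000000
AND operation:
Net:  00011110.11111111.00000000.00000000
Network: 30.255.0.0/18


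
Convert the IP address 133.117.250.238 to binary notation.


133 = 10000101
117 = 01110101
250 = 11111010
238 = 11101110
Binary: 10000101.01110101.11111010.11101110


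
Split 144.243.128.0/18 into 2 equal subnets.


New prefix = 18 + 1 = 19
Each subnet has 8192 addresses
  144.243.128.0/19
  144.243.160.0/19
Subnets: 144.243.128.0/19, 144.243.160.0/19


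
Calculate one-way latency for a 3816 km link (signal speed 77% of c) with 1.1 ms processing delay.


Speed = 0.77 * 3e5 km/s = 231000 km/s
Propagation delay = 3816 / 231000 = 0.0165 s = 16.5195 ms
Processing delay = 1.1 ms
Total one-way latency = 17.6195 ms


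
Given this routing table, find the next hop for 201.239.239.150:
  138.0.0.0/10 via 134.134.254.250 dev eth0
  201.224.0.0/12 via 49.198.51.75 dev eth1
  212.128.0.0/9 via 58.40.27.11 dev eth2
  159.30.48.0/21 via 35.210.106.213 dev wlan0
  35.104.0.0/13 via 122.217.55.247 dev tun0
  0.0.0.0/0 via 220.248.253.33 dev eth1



Longest prefix match for 201.239.239.150:
  /10 138.0.0.0: no
  /12 201.224.0.0: MATCH
  /9 212.128.0.0: no
  /21 159.30.48.0: no
  /13 35.104.0.0: no
  /0 0.0.0.0: MATCH
Selected: next-hop 49.198.51.75 via eth1 (matched /12)


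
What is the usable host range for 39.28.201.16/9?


Network: 39.0.0.0
Broadcast: 39.127.255.255
First usable = network + 1
Last usable = broadcast - 1
Range: 39.0.0.1 to 39.127.255.254


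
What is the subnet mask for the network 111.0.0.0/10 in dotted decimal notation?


/10 means 10 network bits, 22 host bits
Binary: 11111111110000000000000000000000
Mask: 255.192.0.0


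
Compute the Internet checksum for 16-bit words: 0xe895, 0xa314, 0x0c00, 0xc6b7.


Sum all words (with carry folding):
+ 0xe895 = 0xe895
+ 0xa314 = 0x8baa
+ 0x0c00 = 0x97aa
+ 0xc6b7 = 0x5e62
One's complement: ~0x5e62
Checksum = 0xa19d


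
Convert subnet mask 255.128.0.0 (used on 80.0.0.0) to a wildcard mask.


Subnet mask: 255.128.0.0
Wildcard = 255.255.255.255 - subnet mask
255 - 255 = 0
255 - 128 = 127
255 - 0 = 255
255 - 0 = 255
Wildcard: 0.127.255.255


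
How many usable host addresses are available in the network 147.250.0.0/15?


Host bits = 32 - 15 = 17
Total addresses = 2^17 = 131072
Usable = total - 2 (network and broadcast)
Usable hosts: 131070


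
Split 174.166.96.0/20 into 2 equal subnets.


New prefix = 20 + 1 = 21
Each subnet has 2048 addresses
  174.166.96.0/21
  174.166.104.0/21
Subnets: 174.166.96.0/21, 174.166.104.0/21


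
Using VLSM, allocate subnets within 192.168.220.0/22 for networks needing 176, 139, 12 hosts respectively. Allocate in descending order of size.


176 hosts -> /24 (254 usable): 192.168.220.0/24
139 hosts -> /24 (254 usable): 192.168.221.0/24
12 hosts -> /28 (14 usable): 192.168.222.0/28
Allocation: 192.168.220.0/24 (176 hosts, 254 usable); 192.168.221.0/24 (139 hosts, 254 usable); 192.168.222.0/28 (12 hosts, 14 usable)


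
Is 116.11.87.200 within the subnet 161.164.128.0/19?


Subnet network: 161.164.128.0
Test IP AND mask: 116.11.64.0
No, 116.11.87.200 is not in 161.164.128.0/19


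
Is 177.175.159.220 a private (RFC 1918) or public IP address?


RFC 1918 private ranges:
  10.0.0.0/8 (10.0.0.0 - 10.255.255.255)
  172.16.0.0/12 (172.16.0.0 - 172.31.255.255)
  192.168.0.0/16 (192.168.0.0 - 192.168.255.255)
Public (not in any RFC 1918 range)


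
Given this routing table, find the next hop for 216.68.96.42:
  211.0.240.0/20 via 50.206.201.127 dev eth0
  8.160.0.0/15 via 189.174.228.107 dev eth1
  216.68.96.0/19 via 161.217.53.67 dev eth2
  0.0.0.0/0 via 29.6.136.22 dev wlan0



Longest prefix match for 216.68.96.42:
  /20 211.0.240.0: no
  /15 8.160.0.0: no
  /19 216.68.96.0: MATCH
  /0 0.0.0.0: MATCH
Selected: next-hop 161.217.53.67 via eth2 (matched /19)


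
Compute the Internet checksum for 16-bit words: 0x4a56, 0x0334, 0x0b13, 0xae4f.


Sum all words (with carry folding):
+ 0x4a56 = 0x4a56
+ 0x0334 = 0x4d8a
+ 0x0b13 = 0x589d
+ 0xae4f = 0x06ed
One's complement: ~0x06ed
Checksum = 0xf912


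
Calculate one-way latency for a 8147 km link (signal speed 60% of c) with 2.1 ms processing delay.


Speed = 0.6 * 3e5 km/s = 180000 km/s
Propagation delay = 8147 / 180000 = 0.0453 s = 45.2611 ms
Processing delay = 2.1 ms
Total one-way latency = 47.3611 ms


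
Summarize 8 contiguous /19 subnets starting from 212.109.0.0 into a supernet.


Original prefix: /19
Number of subnets: 8 = 2^3
New prefix = 19 - 3 = 16
Supernet: 212.109.0.0/16


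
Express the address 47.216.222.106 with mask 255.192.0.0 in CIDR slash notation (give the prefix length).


Binary: 11111111.11000000.00000000.00000000
Count leading 1s
Prefix: /10


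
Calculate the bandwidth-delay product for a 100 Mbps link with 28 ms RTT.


BDP = bandwidth * RTT
= 100 Mbps * 28 ms
= 100 * 1e6 * 28 / 1000 bits
= 2800000 bits
= 350000 bytes
= 341.7969 KB
BDP = 2800000 bits (350000 bytes)


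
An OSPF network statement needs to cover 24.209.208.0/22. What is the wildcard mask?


Subnet mask: 255.255.252.0
Wildcard = 255.255.255.255 - subnet mask
255 - 255 = 0
255 - 255 = 0
255 - 252 = 3
255 - 0 = 255
Wildcard: 0.0.3.255


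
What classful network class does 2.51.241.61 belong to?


First octet: 2
Binary: 00000010
0xxxxxxx -> Class A (1-126)
Class A, default mask 255.0.0.0 (/8)


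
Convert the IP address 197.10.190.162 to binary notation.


197 = 11000101
10 = 00001010
190 = 10111110
162 = 10100010
Binary: 11000101.00001010.10111110.10100010


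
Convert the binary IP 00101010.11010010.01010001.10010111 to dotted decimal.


00101010 = 42
11010010 = 210
01010001 = 81
10010111 = 151
IP: 42.210.81.151


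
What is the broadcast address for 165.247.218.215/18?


Network: 165.247.192.0/18
Host bits = 14
Set all host bits to 1:
Broadcast: 165.247.255.255


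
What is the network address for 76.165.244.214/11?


IP:   01001100.10100101.11110100.11010110
Mask: 11111111.11100000.00000000.00000000
AND operation:
Net:  01001100.10100000.00000000.00000000
Network: 76.160.0.0/11


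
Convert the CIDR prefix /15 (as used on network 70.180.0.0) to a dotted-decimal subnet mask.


/15 means 15 network bits, 17 host bits
Binary: 11111111111111100000000000000000
Mask: 255.254.0.0


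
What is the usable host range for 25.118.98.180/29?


Network: 25.118.98.176
Broadcast: 25.118.98.183
First usable = network + 1
Last usable = broadcast - 1
Range: 25.118.98.177 to 25.118.98.182


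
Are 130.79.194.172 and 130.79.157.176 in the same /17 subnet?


Mask: 255.255.128.0
130.79.194.172 AND mask = 130.79.128.0
130.79.157.176 AND mask = 130.79.128.0
Yes, same subnet (130.79.128.0)


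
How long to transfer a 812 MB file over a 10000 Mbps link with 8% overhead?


Effective throughput = 10000 * (1 - 8/100) = 9200 Mbps
File size in Mb = 812 * 8 = 6496 Mb
Time = 6496 / 9200
Time = 0.7061 seconds


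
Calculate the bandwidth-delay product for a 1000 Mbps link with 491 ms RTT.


BDP = bandwidth * RTT
= 1000 Mbps * 491 ms
= 1000 * 1e6 * 491 / 1000 bits
= 491000000 bits
= 61375000 bytes
= 59936.5234 KB
BDP = 491000000 bits (61375000 bytes)


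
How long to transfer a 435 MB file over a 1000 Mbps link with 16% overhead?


Effective throughput = 1000 * (1 - 16/100) = 840 Mbps
File size in Mb = 435 * 8 = 3480 Mb
Time = 3480 / 840
Time = 4.1429 seconds


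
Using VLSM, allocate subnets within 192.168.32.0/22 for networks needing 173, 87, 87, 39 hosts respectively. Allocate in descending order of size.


173 hosts -> /24 (254 usable): 192.168.32.0/24
87 hosts -> /25 (126 usable): 192.168.33.0/25
87 hosts -> /25 (126 usable): 192.168.33.128/25
39 hosts -> /26 (62 usable): 192.168.34.0/26
Allocation: 192.168.32.0/24 (173 hosts, 254 usable); 192.168.33.0/25 (87 hosts, 126 usable); 192.168.33.128/25 (87 hosts, 126 usable); 192.168.34.0/26 (39 hosts, 62 usable)


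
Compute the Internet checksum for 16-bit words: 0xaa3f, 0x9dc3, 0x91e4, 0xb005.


Sum all words (with carry folding):
+ 0xaa3f = 0xaa3f
+ 0x9dc3 = 0x4803
+ 0x91e4 = 0xd9e7
+ 0xb005 = 0x89ed
One's complement: ~0x89ed
Checksum = 0x7612


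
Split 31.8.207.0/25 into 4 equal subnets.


New prefix = 25 + 2 = 27
Each subnet has 32 addresses
  31.8.207.0/27
  31.8.207.32/27
  31.8.207.64/27
  31.8.207.96/27
Subnets: 31.8.207.0/27, 31.8.207.32/27, 31.8.207.64/27, 31.8.207.96/27


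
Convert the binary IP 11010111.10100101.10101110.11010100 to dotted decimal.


11010111 = 215
10100101 = 165
10101110 = 174
11010100 = 212
IP: 215.165.174.212


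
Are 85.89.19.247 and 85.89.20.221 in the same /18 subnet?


Mask: 255.255.192.0
85.89.19.247 AND mask = 85.89.0.0
85.89.20.221 AND mask = 85.89.0.0
Yes, same subnet (85.89.0.0)


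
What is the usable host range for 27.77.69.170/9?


Network: 27.0.0.0
Broadcast: 27.127.255.255
First usable = network + 1
Last usable = broadcast - 1
Range: 27.0.0.1 to 27.127.255.254


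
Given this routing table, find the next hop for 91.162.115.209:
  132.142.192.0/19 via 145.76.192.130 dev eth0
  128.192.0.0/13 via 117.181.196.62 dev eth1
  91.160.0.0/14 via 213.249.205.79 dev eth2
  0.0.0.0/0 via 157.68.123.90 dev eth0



Longest prefix match for 91.162.115.209:
  /19 132.142.192.0: no
  /13 128.192.0.0: no
  /14 91.160.0.0: MATCH
  /0 0.0.0.0: MATCH
Selected: next-hop 213.249.205.79 via eth2 (matched /14)


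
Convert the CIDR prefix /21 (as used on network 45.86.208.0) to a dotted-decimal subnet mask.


/21 means 21 network bits, 11 host bits
Binary: 11111111111111111111100000000000
Mask: 255.255.248.0


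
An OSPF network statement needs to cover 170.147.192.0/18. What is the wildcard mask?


Subnet mask: 255.255.192.0
Wildcard = 255.255.255.255 - subnet mask
255 - 255 = 0
255 - 255 = 0
255 - 192 = 63
255 - 0 = 255
Wildcard: 0.0.63.255


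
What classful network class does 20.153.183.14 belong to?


First octet: 20
Binary: 00010100
0xxxxxxx -> Class A (1-126)
Class A, default mask 255.0.0.0 (/8)


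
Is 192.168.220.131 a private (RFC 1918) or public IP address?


RFC 1918 private ranges:
  10.0.0.0/8 (10.0.0.0 - 10.255.255.255)
  172.16.0.0/12 (172.16.0.0 - 172.31.255.255)
  192.168.0.0/16 (192.168.0.0 - 192.168.255.255)
Private (in 192.168.0.0/16)


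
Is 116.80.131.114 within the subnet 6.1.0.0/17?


Subnet network: 6.1.0.0
Test IP AND mask: 116.80.128.0
No, 116.80.131.114 is not in 6.1.0.0/17


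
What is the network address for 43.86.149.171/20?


IP:   00101011.01010110.10010101.10101011
Mask: 11111111.11111111.11110000.00000000
AND operation:
Net:  00101011.01010110.10010000.00000000
Network: 43.86.144.0/20


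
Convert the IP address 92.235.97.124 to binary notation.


92 = 01011100
235 = 11101011
97 = 01100001
124 = 01111100
Binary: 01011100.11101011.01100001.01111100


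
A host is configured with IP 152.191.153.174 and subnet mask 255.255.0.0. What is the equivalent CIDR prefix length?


Binary: 11111111.11111111.00000000.00000000
Count leading 1s
Prefix: /16


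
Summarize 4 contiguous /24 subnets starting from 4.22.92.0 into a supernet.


Original prefix: /24
Number of subnets: 4 = 2^2
New prefix = 24 - 2 = 22
Supernet: 4.22.92.0/22


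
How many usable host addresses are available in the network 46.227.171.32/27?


Host bits = 32 - 27 = 5
Total addresses = 2^5 = 32
Usable = total - 2 (network and broadcast)
Usable hosts: 30


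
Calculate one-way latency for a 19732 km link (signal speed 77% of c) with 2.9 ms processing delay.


Speed = 0.77 * 3e5 km/s = 231000 km/s
Propagation delay = 19732 / 231000 = 0.0854 s = 85.4199 ms
Processing delay = 2.9 ms
Total one-way latency = 88.3199 ms


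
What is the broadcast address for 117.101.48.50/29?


Network: 117.101.48.48/29
Host bits = 3
Set all host bits to 1:
Broadcast: 117.101.48.55


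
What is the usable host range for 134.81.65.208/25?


Network: 134.81.65.128
Broadcast: 134.81.65.255
First usable = network + 1
Last usable = broadcast - 1
Range: 134.81.65.129 to 134.81.65.254


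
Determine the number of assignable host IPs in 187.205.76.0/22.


Host bits = 32 - 22 = 10
Total addresses = 2^10 = 1024
Usable = total - 2 (network and broadcast)
Usable hosts: 1022


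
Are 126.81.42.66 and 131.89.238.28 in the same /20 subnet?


Mask: 255.255.240.0
126.81.42.66 AND mask = 126.81.32.0
131.89.238.28 AND mask = 131.89.224.0
No, different subnets (126.81.32.0 vs 131.89.224.0)


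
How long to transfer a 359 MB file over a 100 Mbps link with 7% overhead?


Effective throughput = 100 * (1 - 7/100) = 93 Mbps
File size in Mb = 359 * 8 = 2872 Mb
Time = 2872 / 93
Time = 30.8817 seconds


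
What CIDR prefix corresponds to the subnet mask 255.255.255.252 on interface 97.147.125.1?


Binary: 11111111.11111111.11111111.11111100
Count leading 1s
Prefix: /30


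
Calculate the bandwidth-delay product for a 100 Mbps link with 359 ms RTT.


BDP = bandwidth * RTT
= 100 Mbps * 359 ms
= 100 * 1e6 * 359 / 1000 bits
= 35900000 bits
= 4487500 bytes
= 4382.3242 KB
BDP = 35900000 bits (4487500 bytes)


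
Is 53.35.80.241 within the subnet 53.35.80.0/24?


Subnet network: 53.35.80.0
Test IP AND mask: 53.35.80.0
Yes, 53.35.80.241 is in 53.35.80.0/24


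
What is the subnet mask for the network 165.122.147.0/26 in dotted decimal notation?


/26 means 26 network bits, 6 host bits
Binary: 11111111111111111111111111000000
Mask: 255.255.255.192


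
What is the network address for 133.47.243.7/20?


IP:   10000101.00101111.11110011.00000111
Mask: 11111111.11111111.11110000.00000000
AND operation:
Net:  10000101.00101111.11110000.00000000
Network: 133.47.240.0/20


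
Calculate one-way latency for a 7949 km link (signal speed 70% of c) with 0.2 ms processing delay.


Speed = 0.7 * 3e5 km/s = 210000 km/s
Propagation delay = 7949 / 210000 = 0.0379 s = 37.8524 ms
Processing delay = 0.2 ms
Total one-way latency = 38.0524 ms


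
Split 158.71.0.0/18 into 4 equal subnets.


New prefix = 18 + 2 = 20
Each subnet has 4096 addresses
  158.71.0.0/20
  158.71.16.0/20
  158.71.32.0/20
  158.71.48.0/20
Subnets: 158.71.0.0/20, 158.71.16.0/20, 158.71.32.0/20, 158.71.48.0/20


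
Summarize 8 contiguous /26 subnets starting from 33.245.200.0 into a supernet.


Original prefix: /26
Number of subnets: 8 = 2^3
New prefix = 26 - 3 = 23
Supernet: 33.245.200.0/23


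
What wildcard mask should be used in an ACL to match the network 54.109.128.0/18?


Subnet mask: 255.255.192.0
Wildcard = 255.255.255.255 - subnet mask
255 - 255 = 0
255 - 255 = 0
255 - 192 = 63
255 - 0 = 255
Wildcard: 0.0.63.255


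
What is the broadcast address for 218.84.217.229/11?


Network: 218.64.0.0/11
Host bits = 21
Set all host bits to 1:
Broadcast: 218.95.255.255


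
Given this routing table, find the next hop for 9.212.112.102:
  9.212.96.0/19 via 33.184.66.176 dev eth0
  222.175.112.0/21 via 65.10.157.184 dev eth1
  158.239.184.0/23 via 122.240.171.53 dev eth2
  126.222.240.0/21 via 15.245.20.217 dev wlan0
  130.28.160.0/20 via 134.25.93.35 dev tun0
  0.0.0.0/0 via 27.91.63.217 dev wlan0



Longest prefix match for 9.212.112.102:
  /19 9.212.96.0: MATCH
  /21 222.175.112.0: no
  /23 158.239.184.0: no
  /21 126.222.240.0: no
  /20 130.28.160.0: no
  /0 0.0.0.0: MATCH
Selected: next-hop 33.184.66.176 via eth0 (matched /19)


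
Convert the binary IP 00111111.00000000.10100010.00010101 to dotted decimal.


00111111 = 63
00000000 = 0
10100010 = 162
00010101 = 21
IP: 63.0.162.21


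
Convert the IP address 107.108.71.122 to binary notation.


107 = 01101011
108 = 01101100
71 = 01000111
122 = 01111010
Binary: 01101011.01101100.01000111.01111010


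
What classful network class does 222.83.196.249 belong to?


First octet: 222
Binary: 11011110
110xxxxx -> Class C (192-223)
Class C, default mask 255.255.255.0 (/24)


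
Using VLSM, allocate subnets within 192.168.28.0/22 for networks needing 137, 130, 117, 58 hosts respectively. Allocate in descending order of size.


137 hosts -> /24 (254 usable): 192.168.28.0/24
130 hosts -> /24 (254 usable): 192.168.29.0/24
117 hosts -> /25 (126 usable): 192.168.30.0/25
58 hosts -> /26 (62 usable): 192.168.30.128/26
Allocation: 192.168.28.0/24 (137 hosts, 254 usable); 192.168.29.0/24 (130 hosts, 254 usable); 192.168.30.0/25 (117 hosts, 126 usable); 192.168.30.128/26 (58 hosts, 62 usable)


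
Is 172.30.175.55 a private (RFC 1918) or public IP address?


RFC 1918 private ranges:
  10.0.0.0/8 (10.0.0.0 - 10.255.255.255)
  172.16.0.0/12 (172.16.0.0 - 172.31.255.255)
  192.168.0.0/16 (192.168.0.0 - 192.168.255.255)
Private (in 172.16.0.0/12)


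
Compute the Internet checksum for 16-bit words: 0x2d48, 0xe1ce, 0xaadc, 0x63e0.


Sum all words (with carry folding):
+ 0x2d48 = 0x2d48
+ 0xe1ce = 0x0f17
+ 0xaadc = 0xb9f3
+ 0x63e0 = 0x1dd4
One's complement: ~0x1dd4
Checksum = 0xe22b


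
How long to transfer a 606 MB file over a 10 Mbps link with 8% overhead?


Effective throughput = 10 * (1 - 8/100) = 9.2 Mbps
File size in Mb = 606 * 8 = 4848 Mb
Time = 4848 / 9.2
Time = 526.9565 seconds


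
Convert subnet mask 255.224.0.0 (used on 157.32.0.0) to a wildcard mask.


Subnet mask: 255.224.0.0
Wildcard = 255.255.255.255 - subnet mask
255 - 255 = 0
255 - 224 = 31
255 - 0 = 255
255 - 0 = 255
Wildcard: 0.31.255.255


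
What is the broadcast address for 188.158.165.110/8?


Network: 188.0.0.0/8
Host bits = 24
Set all host bits to 1:
Broadcast: 188.255.255.255


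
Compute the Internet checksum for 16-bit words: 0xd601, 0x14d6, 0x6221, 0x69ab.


Sum all words (with carry folding):
+ 0xd601 = 0xd601
+ 0x14d6 = 0xead7
+ 0x6221 = 0x4cf9
+ 0x69ab = 0xb6a4
One's complement: ~0xb6a4
Checksum = 0x495b


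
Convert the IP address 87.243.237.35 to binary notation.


87 = 01010111
243 = 11110011
237 = 11101101
35 = 00100011
Binary: 01010111.11110011.11101101.00100011


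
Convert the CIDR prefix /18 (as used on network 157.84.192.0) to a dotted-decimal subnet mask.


/18 means 18 network bits, 14 host bits
Binary: 11111111111111111100000000000000
Mask: 255.255.192.0


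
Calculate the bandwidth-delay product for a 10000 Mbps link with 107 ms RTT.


BDP = bandwidth * RTT
= 10000 Mbps * 107 ms
= 10000 * 1e6 * 107 / 1000 bits
= 1070000000 bits
= 133750000 bytes
= 130615.2344 KB
BDP = 1070000000 bits (133750000 bytes)


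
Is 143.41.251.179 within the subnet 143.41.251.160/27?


Subnet network: 143.41.251.160
Test IP AND mask: 143.41.251.160
Yes, 143.41.251.179 is in 143.41.251.160/27


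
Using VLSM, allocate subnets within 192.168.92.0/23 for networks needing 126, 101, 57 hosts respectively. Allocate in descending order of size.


126 hosts -> /25 (126 usable): 192.168.92.0/25
101 hosts -> /25 (126 usable): 192.168.92.128/25
57 hosts -> /26 (62 usable): 192.168.93.0/26
Allocation: 192.168.92.0/25 (126 hosts, 126 usable); 192.168.92.128/25 (101 hosts, 126 usable); 192.168.93.0/26 (57 hosts, 62 usable)


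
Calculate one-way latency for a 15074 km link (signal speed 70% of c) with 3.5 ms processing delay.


Speed = 0.7 * 3e5 km/s = 210000 km/s
Propagation delay = 15074 / 210000 = 0.0718 s = 71.781 ms
Processing delay = 3.5 ms
Total one-way latency = 75.281 ms


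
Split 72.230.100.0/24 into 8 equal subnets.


New prefix = 24 + 3 = 27
Each subnet has 32 addresses
  72.230.100.0/27
  72.230.100.32/27
  72.230.100.64/27
  72.230.100.96/27
  72.230.100.128/27
  72.230.100.160/27
  72.230.100.192/27
  72.230.100.224/27
Subnets: 72.230.100.0/27, 72.230.100.32/27, 72.230.100.64/27, 72.230.100.96/27, 72.230.100.128/27, 72.230.100.160/27, 72.230.100.192/27, 72.230.100.224/27


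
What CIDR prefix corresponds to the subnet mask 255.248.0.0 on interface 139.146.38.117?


Binary: 11111111.11111000.00000000.00000000
Count leading 1s
Prefix: /13


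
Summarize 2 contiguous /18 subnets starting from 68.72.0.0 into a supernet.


Original prefix: /18
Number of subnets: 2 = 2^1
New prefix = 18 - 1 = 17
Supernet: 68.72.0.0/17


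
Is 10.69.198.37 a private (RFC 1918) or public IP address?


RFC 1918 private ranges:
  10.0.0.0/8 (10.0.0.0 - 10.255.255.255)
  172.16.0.0/12 (172.16.0.0 - 172.31.255.255)
  192.168.0.0/16 (192.168.0.0 - 192.168.255.255)
Private (in 10.0.0.0/8)


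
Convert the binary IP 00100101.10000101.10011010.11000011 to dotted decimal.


00100101 = 37
10000101 = 133
10011010 = 154
11000011 = 195
IP: 37.133.154.195


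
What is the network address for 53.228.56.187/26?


IP:   00110101.11100100.00111000.10111011
Mask: 11111111.11111111.11111111.11000000
AND operation:
Net:  00110101.11100100.00111000.10000000
Network: 53.228.56.128/26


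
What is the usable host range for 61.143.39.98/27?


Network: 61.143.39.96
Broadcast: 61.143.39.127
First usable = network + 1
Last usable = broadcast - 1
Range: 61.143.39.97 to 61.143.39.126


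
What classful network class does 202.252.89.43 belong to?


First octet: 202
Binary: 11001010
110xxxxx -> Class C (192-223)
Class C, default mask 255.255.255.0 (/24)


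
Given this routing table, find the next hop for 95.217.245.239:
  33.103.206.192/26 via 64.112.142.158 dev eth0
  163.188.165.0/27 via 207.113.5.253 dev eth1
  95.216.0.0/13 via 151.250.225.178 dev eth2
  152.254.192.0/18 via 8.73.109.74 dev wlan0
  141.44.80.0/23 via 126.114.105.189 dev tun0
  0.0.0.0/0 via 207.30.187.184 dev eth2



Longest prefix match for 95.217.245.239:
  /26 33.103.206.192: no
  /27 163.188.165.0: no
  /13 95.216.0.0: MATCH
  /18 152.254.192.0: no
  /23 141.44.80.0: no
  /0 0.0.0.0: MATCH
Selected: next-hop 151.250.225.178 via eth2 (matched /13)


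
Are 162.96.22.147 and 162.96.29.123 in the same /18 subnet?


Mask: 255.255.192.0
162.96.22.147 AND mask = 162.96.0.0
162.96.29.123 AND mask = 162.96.0.0
Yes, same subnet (162.96.0.0)


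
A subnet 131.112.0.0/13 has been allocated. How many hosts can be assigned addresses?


Host bits = 32 - 13 = 19
Total addresses = 2^19 = 524288
Usable = total - 2 (network and broadcast)
Usable hosts: 524286


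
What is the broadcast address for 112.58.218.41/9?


Network: 112.0.0.0/9
Host bits = 23
Set all host bits to 1:
Broadcast: 112.127.255.255


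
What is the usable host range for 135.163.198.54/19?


Network: 135.163.192.0
Broadcast: 135.163.223.255
First usable = network + 1
Last usable = broadcast - 1
Range: 135.163.192.1 to 135.163.223.254


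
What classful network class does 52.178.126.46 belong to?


First octet: 52
Binary: 00110100
0xxxxxxx -> Class A (1-126)
Class A, default mask 255.0.0.0 (/8)


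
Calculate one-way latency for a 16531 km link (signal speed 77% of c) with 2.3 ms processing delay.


Speed = 0.77 * 3e5 km/s = 231000 km/s
Propagation delay = 16531 / 231000 = 0.0716 s = 71.5628 ms
Processing delay = 2.3 ms
Total one-way latency = 73.8628 ms


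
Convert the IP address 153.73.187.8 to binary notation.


153 = 10011001
73 = 01001001
187 = 10111011
8 = 00001000
Binary: 10011001.01001001.10111011.00001000


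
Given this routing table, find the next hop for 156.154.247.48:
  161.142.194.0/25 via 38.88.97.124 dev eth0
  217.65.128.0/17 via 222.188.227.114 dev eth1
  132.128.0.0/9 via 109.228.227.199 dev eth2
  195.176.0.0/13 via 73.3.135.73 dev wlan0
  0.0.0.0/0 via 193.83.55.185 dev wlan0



Longest prefix match for 156.154.247.48:
  /25 161.142.194.0: no
  /17 217.65.128.0: no
  /9 132.128.0.0: no
  /13 195.176.0.0: no
  /0 0.0.0.0: MATCH
Selected: next-hop 193.83.55.185 via wlan0 (matched /0)


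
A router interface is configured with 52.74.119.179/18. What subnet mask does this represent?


/18 means 18 network bits, 14 host bits
Binary: 11111111111111111100000000000000
Mask: 255.255.192.0


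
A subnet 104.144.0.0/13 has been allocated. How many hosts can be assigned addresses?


Host bits = 32 - 13 = 19
Total addresses = 2^19 = 524288
Usable = total - 2 (network and broadcast)
Usable hosts: 524286


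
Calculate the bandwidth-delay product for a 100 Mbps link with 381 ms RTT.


BDP = bandwidth * RTT
= 100 Mbps * 381 ms
= 100 * 1e6 * 381 / 1000 bits
= 38100000 bits
= 4762500 bytes
= 4650.8789 KB
BDP = 38100000 bits (4762500 bytes)


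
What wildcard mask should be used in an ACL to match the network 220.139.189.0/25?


Subnet mask: 255.255.255.128
Wildcard = 255.255.255.255 - subnet mask
255 - 255 = 0
255 - 255 = 0
255 - 255 = 0
255 - 128 = 127
Wildcard: 0.0.0.127


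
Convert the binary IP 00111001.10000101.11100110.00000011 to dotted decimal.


00111001 = 57
10000101 = 133
11100110 = 230
00000011 = 3
IP: 57.133.230.3


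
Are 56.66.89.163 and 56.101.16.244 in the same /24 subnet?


Mask: 255.255.255.0
56.66.89.163 AND mask = 56.66.89.0
56.101.16.244 AND mask = 56.101.16.0
No, different subnets (56.66.89.0 vs 56.101.16.0)


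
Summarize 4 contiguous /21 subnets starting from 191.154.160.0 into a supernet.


Original prefix: /21
Number of subnets: 4 = 2^2
New prefix = 21 - 2 = 19
Supernet: 191.154.160.0/19


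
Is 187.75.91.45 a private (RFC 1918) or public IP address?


RFC 1918 private ranges:
  10.0.0.0/8 (10.0.0.0 - 10.255.255.255)
  172.16.0.0/12 (172.16.0.0 - 172.31.255.255)
  192.168.0.0/16 (192.168.0.0 - 192.168.255.255)
Public (not in any RFC 1918 range)


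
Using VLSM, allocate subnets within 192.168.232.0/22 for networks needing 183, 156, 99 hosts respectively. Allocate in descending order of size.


183 hosts -> /24 (254 usable): 192.168.232.0/24
156 hosts -> /24 (254 usable): 192.168.233.0/24
99 hosts -> /25 (126 usable): 192.168.234.0/25
Allocation: 192.168.232.0/24 (183 hosts, 254 usable); 192.168.233.0/24 (156 hosts, 254 usable); 192.168.234.0/25 (99 hosts, 126 usable)


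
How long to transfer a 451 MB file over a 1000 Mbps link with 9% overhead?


Effective throughput = 1000 * (1 - 9/100) = 910 Mbps
File size in Mb = 451 * 8 = 3608 Mb
Time = 3608 / 910
Time = 3.9648 seconds


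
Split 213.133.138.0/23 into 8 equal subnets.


New prefix = 23 + 3 = 26
Each subnet has 64 addresses
  213.133.138.0/26
  213.133.138.64/26
  213.133.138.128/26
  213.133.138.192/26
  213.133.139.0/26
  213.133.139.64/26
  213.133.139.128/26
  213.133.139.192/26
Subnets: 213.133.138.0/26, 213.133.138.64/26, 213.133.138.128/26, 213.133.138.192/26, 213.133.139.0/26, 213.133.139.64/26, 213.133.139.128/26, 213.133.139.192/26


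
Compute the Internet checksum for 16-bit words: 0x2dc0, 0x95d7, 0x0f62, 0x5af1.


Sum all words (with carry folding):
+ 0x2dc0 = 0x2dc0
+ 0x95d7 = 0xc397
+ 0x0f62 = 0xd2f9
+ 0x5af1 = 0x2deb
One's complement: ~0x2deb
Checksum = 0xd214


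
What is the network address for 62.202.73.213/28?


IP:   00111110.11001010.01001001.11010101
Mask: 11111111.11111111.11111111.11110000
AND operation:
Net:  00111110.11001010.01001001.11010000
Network: 62.202.73.208/28


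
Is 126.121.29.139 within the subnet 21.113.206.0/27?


Subnet network: 21.113.206.0
Test IP AND mask: 126.121.29.128
No, 126.121.29.139 is not in 21.113.206.0/27


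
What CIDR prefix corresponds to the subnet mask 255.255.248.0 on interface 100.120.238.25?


Binary: 11111111.11111111.11111000.00000000
Count leading 1s
Prefix: /21


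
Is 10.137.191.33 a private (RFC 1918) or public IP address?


RFC 1918 private ranges:
  10.0.0.0/8 (10.0.0.0 - 10.255.255.255)
  172.16.0.0/12 (172.16.0.0 - 172.31.255.255)
  192.168.0.0/16 (192.168.0.0 - 192.168.255.255)
Private (in 10.0.0.0/8)


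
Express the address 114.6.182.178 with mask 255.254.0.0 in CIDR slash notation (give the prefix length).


Binary: 11111111.11111110.00000000.00000000
Count leading 1s
Prefix: /15


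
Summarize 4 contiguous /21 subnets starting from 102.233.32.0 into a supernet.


Original prefix: /21
Number of subnets: 4 = 2^2
New prefix = 21 - 2 = 19
Supernet: 102.233.32.0/19


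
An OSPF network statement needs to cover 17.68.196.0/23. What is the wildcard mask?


Subnet mask: 255.255.254.0
Wildcard = 255.255.255.255 - subnet mask
255 - 255 = 0
255 - 255 = 0
255 - 254 = 1
255 - 0 = 255
Wildcard: 0.0.1.255


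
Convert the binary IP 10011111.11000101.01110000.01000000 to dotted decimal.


10011111 = 159
11000101 = 197
01110000 = 112
01000000 = 64
IP: 159.197.112.64


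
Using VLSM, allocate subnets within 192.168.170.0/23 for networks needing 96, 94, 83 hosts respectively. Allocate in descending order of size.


96 hosts -> /25 (126 usable): 192.168.170.0/25
94 hosts -> /25 (126 usable): 192.168.170.128/25
83 hosts -> /25 (126 usable): 192.168.171.0/25
Allocation: 192.168.170.0/25 (96 hosts, 126 usable); 192.168.170.128/25 (94 hosts, 126 usable); 192.168.171.0/25 (83 hosts, 126 usable)


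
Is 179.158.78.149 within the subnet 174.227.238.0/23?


Subnet network: 174.227.238.0
Test IP AND mask: 179.158.78.0
No, 179.158.78.149 is not in 174.227.238.0/23


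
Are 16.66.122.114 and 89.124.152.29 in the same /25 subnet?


Mask: 255.255.255.128
16.66.122.114 AND mask = 16.66.122.0
89.124.152.29 AND mask = 89.124.152.0
No, different subnets (16.66.122.0 vs 89.124.152.0)


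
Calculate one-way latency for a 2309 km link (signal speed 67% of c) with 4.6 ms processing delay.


Speed = 0.67 * 3e5 km/s = 201000 km/s
Propagation delay = 2309 / 201000 = 0.0115 s = 11.4876 ms
Processing delay = 4.6 ms
Total one-way latency = 16.0876 ms


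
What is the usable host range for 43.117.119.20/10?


Network: 43.64.0.0
Broadcast: 43.127.255.255
First usable = network + 1
Last usable = broadcast - 1
Range: 43.64.0.1 to 43.127.255.254


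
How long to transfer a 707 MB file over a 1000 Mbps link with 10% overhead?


Effective throughput = 1000 * (1 - 10/100) = 900 Mbps
File size in Mb = 707 * 8 = 5656 Mb
Time = 5656 / 900
Time = 6.2844 seconds


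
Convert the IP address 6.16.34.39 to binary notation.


6 = 00000110
16 = 00010000
34 = 00100010
39 = 00100111
Binary: 00000110.00010000.00100010.00100111


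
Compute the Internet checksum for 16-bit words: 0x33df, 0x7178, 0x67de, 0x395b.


Sum all words (with carry folding):
+ 0x33df = 0x33df
+ 0x7178 = 0xa557
+ 0x67de = 0x0d36
+ 0x395b = 0x4691
One's complement: ~0x4691
Checksum = 0xb96e


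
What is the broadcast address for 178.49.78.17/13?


Network: 178.48.0.0/13
Host bits = 19
Set all host bits to 1:
Broadcast: 178.55.255.255


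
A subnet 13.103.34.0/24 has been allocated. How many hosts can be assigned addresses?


Host bits = 32 - 24 = 8
Total addresses = 2^8 = 256
Usable = total - 2 (network and broadcast)
Usable hosts: 254


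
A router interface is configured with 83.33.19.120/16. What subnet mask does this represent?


/16 means 16 network bits, 16 host bits
Binary: 11111111111111110000000000000000
Mask: 255.255.0.0


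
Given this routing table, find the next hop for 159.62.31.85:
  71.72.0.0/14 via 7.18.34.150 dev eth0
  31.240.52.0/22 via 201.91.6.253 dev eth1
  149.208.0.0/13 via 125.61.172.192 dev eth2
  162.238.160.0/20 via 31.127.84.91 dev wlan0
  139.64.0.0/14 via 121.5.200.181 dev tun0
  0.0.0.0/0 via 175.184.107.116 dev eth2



Longest prefix match for 159.62.31.85:
  /14 71.72.0.0: no
  /22 31.240.52.0: no
  /13 149.208.0.0: no
  /20 162.238.160.0: no
  /14 139.64.0.0: no
  /0 0.0.0.0: MATCH
Selected: next-hop 175.184.107.116 via eth2 (matched /0)


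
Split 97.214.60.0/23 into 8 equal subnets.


New prefix = 23 + 3 = 26
Each subnet has 64 addresses
  97.214.60.0/26
  97.214.60.64/26
  97.214.60.128/26
  97.214.60.192/26
  97.214.61.0/26
  97.214.61.64/26
  97.214.61.128/26
  97.214.61.192/26
Subnets: 97.214.60.0/26, 97.214.60.64/26, 97.214.60.128/26, 97.214.60.192/26, 97.214.61.0/26, 97.214.61.64/26, 97.214.61.128/26, 97.214.61.192/26


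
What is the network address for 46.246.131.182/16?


IP:   00101110.11110110.10000011.10110110
Mask: 11111111.11111111.00000000.00000000
AND operation:
Net:  00101110.11110110.00000000.00000000
Network: 46.246.0.0/16


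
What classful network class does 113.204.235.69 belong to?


First octet: 113
Binary: 01110001
0xxxxxxx -> Class A (1-126)
Class A, default mask 255.0.0.0 (/8)


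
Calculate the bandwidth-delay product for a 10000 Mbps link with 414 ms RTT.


BDP = bandwidth * RTT
= 10000 Mbps * 414 ms
= 10000 * 1e6 * 414 / 1000 bits
= 4140000000 bits
= 517500000 bytes
= 505371.0938 KB
BDP = 4140000000 bits (517500000 bytes)


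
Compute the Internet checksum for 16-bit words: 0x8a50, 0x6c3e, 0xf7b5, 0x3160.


Sum all words (with carry folding):
+ 0x8a50 = 0x8a50
+ 0x6c3e = 0xf68e
+ 0xf7b5 = 0xee44
+ 0x3160 = 0x1fa5
One's complement: ~0x1fa5
Checksum = 0xe05a


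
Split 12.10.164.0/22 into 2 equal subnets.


New prefix = 22 + 1 = 23
Each subnet has 512 addresses
  12.10.164.0/23
  12.10.166.0/23
Subnets: 12.10.164.0/23, 12.10.166.0/23


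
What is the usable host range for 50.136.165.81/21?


Network: 50.136.160.0
Broadcast: 50.136.167.255
First usable = network + 1
Last usable = broadcast - 1
Range: 50.136.160.1 to 50.136.167.254


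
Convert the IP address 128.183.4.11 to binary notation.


128 = 10000000
183 = 10110111
4 = 00000100
11 = 00001011
Binary: 10000000.10110111.00000100.00001011


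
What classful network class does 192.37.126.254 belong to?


First octet: 192
Binary: 11000000
110xxxxx -> Class C (192-223)
Class C, default mask 255.255.255.0 (/24)


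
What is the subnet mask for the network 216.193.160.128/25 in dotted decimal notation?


/25 means 25 network bits, 7 host bits
Binary: 11111111111111111111111110000000
Mask: 255.255.255.128
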